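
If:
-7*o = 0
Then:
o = 0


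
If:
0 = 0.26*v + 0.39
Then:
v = -1.50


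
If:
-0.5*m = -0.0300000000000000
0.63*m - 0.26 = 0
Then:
No Solution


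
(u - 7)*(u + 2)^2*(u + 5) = u^4 + 2*u^3 - 39*u^2 - 148*u - 140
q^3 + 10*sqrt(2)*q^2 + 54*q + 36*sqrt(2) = (q + sqrt(2))*(q + 3*sqrt(2))*(q + 6*sqrt(2))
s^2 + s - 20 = (s - 4)*(s + 5)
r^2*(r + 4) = r^3 + 4*r^2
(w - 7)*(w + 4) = w^2 - 3*w - 28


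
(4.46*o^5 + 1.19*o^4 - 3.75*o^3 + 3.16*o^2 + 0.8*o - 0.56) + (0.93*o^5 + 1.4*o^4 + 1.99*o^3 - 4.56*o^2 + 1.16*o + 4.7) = 5.39*o^5 + 2.59*o^4 - 1.76*o^3 - 1.4*o^2 + 1.96*o + 4.14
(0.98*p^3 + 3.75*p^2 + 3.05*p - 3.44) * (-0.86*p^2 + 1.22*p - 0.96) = -0.8428*p^5 - 2.0294*p^4 + 1.0112*p^3 + 3.0794*p^2 - 7.1248*p + 3.3024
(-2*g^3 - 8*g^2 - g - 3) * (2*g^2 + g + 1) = -4*g^5 - 18*g^4 - 12*g^3 - 15*g^2 - 4*g - 3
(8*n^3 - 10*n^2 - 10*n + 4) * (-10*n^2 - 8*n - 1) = -80*n^5 + 36*n^4 + 172*n^3 + 50*n^2 - 22*n - 4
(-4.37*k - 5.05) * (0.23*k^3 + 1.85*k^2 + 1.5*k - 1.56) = -1.0051*k^4 - 9.246*k^3 - 15.8975*k^2 - 0.757799999999999*k + 7.878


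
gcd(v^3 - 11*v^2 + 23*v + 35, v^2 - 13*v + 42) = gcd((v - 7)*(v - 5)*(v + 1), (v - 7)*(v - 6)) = v - 7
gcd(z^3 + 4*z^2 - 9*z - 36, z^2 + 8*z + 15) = z + 3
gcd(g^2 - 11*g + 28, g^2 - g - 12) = g - 4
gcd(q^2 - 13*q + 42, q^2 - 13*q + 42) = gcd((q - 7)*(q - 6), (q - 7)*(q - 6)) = q^2 - 13*q + 42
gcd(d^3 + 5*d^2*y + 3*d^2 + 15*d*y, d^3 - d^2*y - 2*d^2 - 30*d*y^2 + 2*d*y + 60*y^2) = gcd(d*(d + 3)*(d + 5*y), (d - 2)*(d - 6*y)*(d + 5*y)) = d + 5*y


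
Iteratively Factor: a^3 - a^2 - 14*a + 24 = (a + 4)*(a^2 - 5*a + 6) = (a - 3)*(a + 4)*(a - 2)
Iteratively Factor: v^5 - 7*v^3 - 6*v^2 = (v)*(v^4 - 7*v^2 - 6*v) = v*(v + 2)*(v^3 - 2*v^2 - 3*v) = v*(v + 1)*(v + 2)*(v^2 - 3*v) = v*(v - 3)*(v + 1)*(v + 2)*(v)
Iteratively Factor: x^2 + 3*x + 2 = (x + 1)*(x + 2)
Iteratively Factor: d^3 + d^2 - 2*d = (d + 2)*(d^2 - d) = (d - 1)*(d + 2)*(d)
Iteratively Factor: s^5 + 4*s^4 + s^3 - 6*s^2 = (s - 1)*(s^4 + 5*s^3 + 6*s^2) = (s - 1)*(s + 3)*(s^3 + 2*s^2) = (s - 1)*(s + 2)*(s + 3)*(s^2) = s*(s - 1)*(s + 2)*(s + 3)*(s)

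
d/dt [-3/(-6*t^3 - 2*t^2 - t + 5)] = 3*(-18*t^2 - 4*t - 1)/(6*t^3 + 2*t^2 + t - 5)^2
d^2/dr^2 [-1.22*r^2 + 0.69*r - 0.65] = -2.44000000000000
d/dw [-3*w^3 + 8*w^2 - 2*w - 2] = -9*w^2 + 16*w - 2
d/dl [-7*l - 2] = -7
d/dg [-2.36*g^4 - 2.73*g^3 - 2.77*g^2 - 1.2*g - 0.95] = -9.44*g^3 - 8.19*g^2 - 5.54*g - 1.2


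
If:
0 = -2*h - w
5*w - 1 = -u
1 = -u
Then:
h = -1/5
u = -1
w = 2/5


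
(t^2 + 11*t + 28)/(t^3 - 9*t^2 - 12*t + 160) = (t + 7)/(t^2 - 13*t + 40)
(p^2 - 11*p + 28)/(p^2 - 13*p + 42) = (p - 4)/(p - 6)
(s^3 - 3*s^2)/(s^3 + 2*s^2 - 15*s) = s/(s + 5)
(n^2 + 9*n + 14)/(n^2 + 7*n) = (n + 2)/n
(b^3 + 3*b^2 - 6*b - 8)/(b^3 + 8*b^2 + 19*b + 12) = (b - 2)/(b + 3)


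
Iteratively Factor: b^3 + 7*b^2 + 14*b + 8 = (b + 1)*(b^2 + 6*b + 8) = (b + 1)*(b + 2)*(b + 4)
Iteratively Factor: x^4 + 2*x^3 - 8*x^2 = (x - 2)*(x^3 + 4*x^2) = x*(x - 2)*(x^2 + 4*x) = x*(x - 2)*(x + 4)*(x)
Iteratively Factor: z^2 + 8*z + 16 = (z + 4)*(z + 4)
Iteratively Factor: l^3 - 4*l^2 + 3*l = (l - 1)*(l^2 - 3*l) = l*(l - 1)*(l - 3)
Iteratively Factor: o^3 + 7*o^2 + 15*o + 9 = (o + 1)*(o^2 + 6*o + 9) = (o + 1)*(o + 3)*(o + 3)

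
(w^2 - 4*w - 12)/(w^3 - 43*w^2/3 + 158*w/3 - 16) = 3*(w + 2)/(3*w^2 - 25*w + 8)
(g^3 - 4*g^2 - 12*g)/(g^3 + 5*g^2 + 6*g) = (g - 6)/(g + 3)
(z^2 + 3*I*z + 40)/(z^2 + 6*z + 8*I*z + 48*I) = (z - 5*I)/(z + 6)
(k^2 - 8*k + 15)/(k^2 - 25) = (k - 3)/(k + 5)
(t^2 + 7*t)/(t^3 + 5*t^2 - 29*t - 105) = t/(t^2 - 2*t - 15)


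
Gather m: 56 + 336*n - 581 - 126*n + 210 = 210*n - 315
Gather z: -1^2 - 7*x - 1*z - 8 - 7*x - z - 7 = -14*x - 2*z - 16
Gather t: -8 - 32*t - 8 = -32*t - 16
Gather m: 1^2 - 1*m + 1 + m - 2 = 0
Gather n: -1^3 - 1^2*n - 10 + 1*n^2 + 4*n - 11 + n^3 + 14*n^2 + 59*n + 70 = n^3 + 15*n^2 + 62*n + 48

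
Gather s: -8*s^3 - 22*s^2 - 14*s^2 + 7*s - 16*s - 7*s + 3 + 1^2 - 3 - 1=-8*s^3 - 36*s^2 - 16*s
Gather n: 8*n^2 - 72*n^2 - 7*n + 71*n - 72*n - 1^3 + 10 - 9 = -64*n^2 - 8*n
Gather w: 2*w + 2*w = 4*w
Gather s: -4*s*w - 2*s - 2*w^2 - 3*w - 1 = s*(-4*w - 2) - 2*w^2 - 3*w - 1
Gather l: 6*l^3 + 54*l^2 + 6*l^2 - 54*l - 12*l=6*l^3 + 60*l^2 - 66*l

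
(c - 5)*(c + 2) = c^2 - 3*c - 10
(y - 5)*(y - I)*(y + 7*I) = y^3 - 5*y^2 + 6*I*y^2 + 7*y - 30*I*y - 35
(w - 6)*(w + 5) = w^2 - w - 30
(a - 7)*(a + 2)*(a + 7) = a^3 + 2*a^2 - 49*a - 98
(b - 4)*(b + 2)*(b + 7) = b^3 + 5*b^2 - 22*b - 56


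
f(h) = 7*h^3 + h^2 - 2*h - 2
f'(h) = 21*h^2 + 2*h - 2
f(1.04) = 4.88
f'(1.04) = 22.79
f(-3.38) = -254.12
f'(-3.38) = 231.15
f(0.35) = -2.28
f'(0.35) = 1.27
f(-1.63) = -26.40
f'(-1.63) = 50.53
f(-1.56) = -23.02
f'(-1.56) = 45.99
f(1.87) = 43.53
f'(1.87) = 75.17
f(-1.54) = -22.11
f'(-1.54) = 44.72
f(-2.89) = -156.83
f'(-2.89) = 167.61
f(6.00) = 1534.00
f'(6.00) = 766.00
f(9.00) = 5164.00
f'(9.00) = 1717.00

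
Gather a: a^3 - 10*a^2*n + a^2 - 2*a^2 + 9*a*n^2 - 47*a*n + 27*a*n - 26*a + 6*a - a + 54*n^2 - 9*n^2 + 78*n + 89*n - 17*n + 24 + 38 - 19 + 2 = a^3 + a^2*(-10*n - 1) + a*(9*n^2 - 20*n - 21) + 45*n^2 + 150*n + 45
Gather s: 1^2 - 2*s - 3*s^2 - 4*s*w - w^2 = -3*s^2 + s*(-4*w - 2) - w^2 + 1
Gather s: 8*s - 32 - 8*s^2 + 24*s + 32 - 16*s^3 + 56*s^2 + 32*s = -16*s^3 + 48*s^2 + 64*s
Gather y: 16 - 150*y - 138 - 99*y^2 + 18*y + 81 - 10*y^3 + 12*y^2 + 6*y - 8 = -10*y^3 - 87*y^2 - 126*y - 49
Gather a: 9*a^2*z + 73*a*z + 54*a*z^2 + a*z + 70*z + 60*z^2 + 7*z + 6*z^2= 9*a^2*z + a*(54*z^2 + 74*z) + 66*z^2 + 77*z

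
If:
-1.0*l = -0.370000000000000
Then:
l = 0.37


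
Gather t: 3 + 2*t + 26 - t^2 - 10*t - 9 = -t^2 - 8*t + 20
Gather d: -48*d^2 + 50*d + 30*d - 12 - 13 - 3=-48*d^2 + 80*d - 28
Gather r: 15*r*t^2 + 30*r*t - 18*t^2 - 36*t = r*(15*t^2 + 30*t) - 18*t^2 - 36*t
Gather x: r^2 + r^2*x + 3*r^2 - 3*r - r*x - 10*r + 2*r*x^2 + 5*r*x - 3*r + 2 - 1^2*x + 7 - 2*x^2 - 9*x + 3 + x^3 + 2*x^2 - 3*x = 4*r^2 + 2*r*x^2 - 16*r + x^3 + x*(r^2 + 4*r - 13) + 12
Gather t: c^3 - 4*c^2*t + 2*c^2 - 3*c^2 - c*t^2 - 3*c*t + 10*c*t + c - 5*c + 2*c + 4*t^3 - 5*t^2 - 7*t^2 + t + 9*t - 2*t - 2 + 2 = c^3 - c^2 - 2*c + 4*t^3 + t^2*(-c - 12) + t*(-4*c^2 + 7*c + 8)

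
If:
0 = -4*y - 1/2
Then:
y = -1/8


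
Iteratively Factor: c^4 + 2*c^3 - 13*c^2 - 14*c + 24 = (c - 3)*(c^3 + 5*c^2 + 2*c - 8) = (c - 3)*(c + 4)*(c^2 + c - 2) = (c - 3)*(c - 1)*(c + 4)*(c + 2)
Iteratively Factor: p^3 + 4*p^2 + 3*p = (p + 1)*(p^2 + 3*p) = p*(p + 1)*(p + 3)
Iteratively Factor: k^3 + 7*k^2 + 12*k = (k + 4)*(k^2 + 3*k) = k*(k + 4)*(k + 3)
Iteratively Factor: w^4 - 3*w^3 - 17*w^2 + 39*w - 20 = (w - 1)*(w^3 - 2*w^2 - 19*w + 20) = (w - 5)*(w - 1)*(w^2 + 3*w - 4) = (w - 5)*(w - 1)*(w + 4)*(w - 1)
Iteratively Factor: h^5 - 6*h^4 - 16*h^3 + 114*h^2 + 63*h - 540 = (h + 3)*(h^4 - 9*h^3 + 11*h^2 + 81*h - 180) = (h - 4)*(h + 3)*(h^3 - 5*h^2 - 9*h + 45) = (h - 4)*(h + 3)^2*(h^2 - 8*h + 15) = (h - 4)*(h - 3)*(h + 3)^2*(h - 5)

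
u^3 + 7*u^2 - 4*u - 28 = (u - 2)*(u + 2)*(u + 7)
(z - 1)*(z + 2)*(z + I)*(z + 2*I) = z^4 + z^3 + 3*I*z^3 - 4*z^2 + 3*I*z^2 - 2*z - 6*I*z + 4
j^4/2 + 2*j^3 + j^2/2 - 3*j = j*(j/2 + 1)*(j - 1)*(j + 3)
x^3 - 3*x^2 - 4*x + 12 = (x - 3)*(x - 2)*(x + 2)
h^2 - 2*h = h*(h - 2)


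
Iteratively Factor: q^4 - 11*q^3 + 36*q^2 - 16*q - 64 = (q - 4)*(q^3 - 7*q^2 + 8*q + 16) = (q - 4)^2*(q^2 - 3*q - 4) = (q - 4)^2*(q + 1)*(q - 4)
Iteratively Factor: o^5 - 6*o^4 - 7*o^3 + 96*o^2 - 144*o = (o - 3)*(o^4 - 3*o^3 - 16*o^2 + 48*o) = (o - 3)*(o + 4)*(o^3 - 7*o^2 + 12*o) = (o - 3)^2*(o + 4)*(o^2 - 4*o) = (o - 4)*(o - 3)^2*(o + 4)*(o)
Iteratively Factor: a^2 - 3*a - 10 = (a + 2)*(a - 5)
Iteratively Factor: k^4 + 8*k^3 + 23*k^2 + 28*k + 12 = (k + 2)*(k^3 + 6*k^2 + 11*k + 6) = (k + 1)*(k + 2)*(k^2 + 5*k + 6) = (k + 1)*(k + 2)*(k + 3)*(k + 2)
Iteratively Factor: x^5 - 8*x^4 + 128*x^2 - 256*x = (x - 4)*(x^4 - 4*x^3 - 16*x^2 + 64*x) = (x - 4)^2*(x^3 - 16*x) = x*(x - 4)^2*(x^2 - 16) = x*(x - 4)^3*(x + 4)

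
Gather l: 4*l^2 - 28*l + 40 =4*l^2 - 28*l + 40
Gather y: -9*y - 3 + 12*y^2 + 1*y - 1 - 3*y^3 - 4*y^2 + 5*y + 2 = -3*y^3 + 8*y^2 - 3*y - 2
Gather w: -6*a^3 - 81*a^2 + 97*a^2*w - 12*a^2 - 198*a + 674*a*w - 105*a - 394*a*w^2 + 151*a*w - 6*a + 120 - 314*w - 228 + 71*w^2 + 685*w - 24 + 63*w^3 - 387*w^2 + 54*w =-6*a^3 - 93*a^2 - 309*a + 63*w^3 + w^2*(-394*a - 316) + w*(97*a^2 + 825*a + 425) - 132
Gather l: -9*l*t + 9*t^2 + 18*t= -9*l*t + 9*t^2 + 18*t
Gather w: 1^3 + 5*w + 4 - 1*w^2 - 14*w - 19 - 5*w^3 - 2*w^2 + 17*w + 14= -5*w^3 - 3*w^2 + 8*w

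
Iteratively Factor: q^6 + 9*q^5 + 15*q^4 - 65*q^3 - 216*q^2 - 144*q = (q - 3)*(q^5 + 12*q^4 + 51*q^3 + 88*q^2 + 48*q) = (q - 3)*(q + 4)*(q^4 + 8*q^3 + 19*q^2 + 12*q) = (q - 3)*(q + 3)*(q + 4)*(q^3 + 5*q^2 + 4*q) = (q - 3)*(q + 1)*(q + 3)*(q + 4)*(q^2 + 4*q) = q*(q - 3)*(q + 1)*(q + 3)*(q + 4)*(q + 4)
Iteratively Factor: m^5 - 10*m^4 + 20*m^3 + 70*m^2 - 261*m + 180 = (m - 3)*(m^4 - 7*m^3 - m^2 + 67*m - 60) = (m - 5)*(m - 3)*(m^3 - 2*m^2 - 11*m + 12) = (m - 5)*(m - 3)*(m + 3)*(m^2 - 5*m + 4) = (m - 5)*(m - 3)*(m - 1)*(m + 3)*(m - 4)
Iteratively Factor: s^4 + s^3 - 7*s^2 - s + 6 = (s - 1)*(s^3 + 2*s^2 - 5*s - 6) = (s - 1)*(s + 1)*(s^2 + s - 6) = (s - 2)*(s - 1)*(s + 1)*(s + 3)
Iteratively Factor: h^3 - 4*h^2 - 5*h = (h)*(h^2 - 4*h - 5) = h*(h + 1)*(h - 5)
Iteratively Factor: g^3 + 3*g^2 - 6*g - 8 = (g + 4)*(g^2 - g - 2) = (g - 2)*(g + 4)*(g + 1)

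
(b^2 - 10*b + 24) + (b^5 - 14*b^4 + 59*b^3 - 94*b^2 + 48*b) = b^5 - 14*b^4 + 59*b^3 - 93*b^2 + 38*b + 24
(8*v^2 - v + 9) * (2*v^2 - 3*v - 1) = 16*v^4 - 26*v^3 + 13*v^2 - 26*v - 9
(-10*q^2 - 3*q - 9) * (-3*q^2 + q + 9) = 30*q^4 - q^3 - 66*q^2 - 36*q - 81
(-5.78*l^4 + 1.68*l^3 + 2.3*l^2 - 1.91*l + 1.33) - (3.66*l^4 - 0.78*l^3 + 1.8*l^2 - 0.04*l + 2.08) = -9.44*l^4 + 2.46*l^3 + 0.5*l^2 - 1.87*l - 0.75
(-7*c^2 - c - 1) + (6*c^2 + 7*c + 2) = -c^2 + 6*c + 1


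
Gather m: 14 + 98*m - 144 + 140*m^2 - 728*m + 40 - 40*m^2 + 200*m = 100*m^2 - 430*m - 90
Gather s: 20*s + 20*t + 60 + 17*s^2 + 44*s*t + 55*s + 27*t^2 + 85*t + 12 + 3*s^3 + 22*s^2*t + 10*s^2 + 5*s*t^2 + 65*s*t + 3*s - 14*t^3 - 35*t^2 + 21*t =3*s^3 + s^2*(22*t + 27) + s*(5*t^2 + 109*t + 78) - 14*t^3 - 8*t^2 + 126*t + 72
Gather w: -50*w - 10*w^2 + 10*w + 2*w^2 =-8*w^2 - 40*w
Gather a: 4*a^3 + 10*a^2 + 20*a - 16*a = 4*a^3 + 10*a^2 + 4*a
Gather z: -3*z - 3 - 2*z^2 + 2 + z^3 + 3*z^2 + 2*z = z^3 + z^2 - z - 1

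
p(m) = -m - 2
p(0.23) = -2.23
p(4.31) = -6.31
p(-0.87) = -1.13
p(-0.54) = -1.46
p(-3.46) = 1.46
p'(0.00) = -1.00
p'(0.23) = -1.00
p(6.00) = -8.00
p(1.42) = -3.42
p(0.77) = -2.77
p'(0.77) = -1.00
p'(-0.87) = -1.00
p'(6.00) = -1.00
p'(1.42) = -1.00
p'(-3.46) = -1.00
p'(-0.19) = -1.00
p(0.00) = -2.00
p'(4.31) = -1.00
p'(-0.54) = -1.00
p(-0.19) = -1.81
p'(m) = -1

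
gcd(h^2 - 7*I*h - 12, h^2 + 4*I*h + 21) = h - 3*I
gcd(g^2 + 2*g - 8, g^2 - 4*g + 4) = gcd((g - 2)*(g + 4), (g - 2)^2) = g - 2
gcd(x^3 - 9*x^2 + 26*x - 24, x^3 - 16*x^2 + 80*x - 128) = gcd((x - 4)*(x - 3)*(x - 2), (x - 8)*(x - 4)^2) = x - 4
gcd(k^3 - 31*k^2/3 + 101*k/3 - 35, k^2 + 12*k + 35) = 1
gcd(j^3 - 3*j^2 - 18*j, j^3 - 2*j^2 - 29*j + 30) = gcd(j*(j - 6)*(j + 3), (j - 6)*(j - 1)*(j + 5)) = j - 6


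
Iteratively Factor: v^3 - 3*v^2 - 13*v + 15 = (v - 5)*(v^2 + 2*v - 3) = (v - 5)*(v + 3)*(v - 1)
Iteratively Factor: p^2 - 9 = (p - 3)*(p + 3)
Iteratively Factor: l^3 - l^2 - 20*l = (l + 4)*(l^2 - 5*l) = l*(l + 4)*(l - 5)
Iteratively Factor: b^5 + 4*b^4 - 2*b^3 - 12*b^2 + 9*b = (b - 1)*(b^4 + 5*b^3 + 3*b^2 - 9*b) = (b - 1)^2*(b^3 + 6*b^2 + 9*b) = b*(b - 1)^2*(b^2 + 6*b + 9) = b*(b - 1)^2*(b + 3)*(b + 3)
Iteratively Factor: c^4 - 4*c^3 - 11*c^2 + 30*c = (c + 3)*(c^3 - 7*c^2 + 10*c) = (c - 5)*(c + 3)*(c^2 - 2*c) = c*(c - 5)*(c + 3)*(c - 2)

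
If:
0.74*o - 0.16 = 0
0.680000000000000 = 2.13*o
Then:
No Solution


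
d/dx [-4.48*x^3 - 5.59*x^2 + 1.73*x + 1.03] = -13.44*x^2 - 11.18*x + 1.73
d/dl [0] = 0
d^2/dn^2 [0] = 0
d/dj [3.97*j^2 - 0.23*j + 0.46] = 7.94*j - 0.23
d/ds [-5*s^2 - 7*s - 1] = -10*s - 7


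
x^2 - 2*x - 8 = (x - 4)*(x + 2)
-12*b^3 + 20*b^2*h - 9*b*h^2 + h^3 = (-6*b + h)*(-2*b + h)*(-b + h)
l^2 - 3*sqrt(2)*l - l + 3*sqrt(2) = (l - 1)*(l - 3*sqrt(2))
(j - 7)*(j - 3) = j^2 - 10*j + 21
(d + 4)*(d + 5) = d^2 + 9*d + 20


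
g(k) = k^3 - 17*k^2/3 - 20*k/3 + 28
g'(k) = 3*k^2 - 34*k/3 - 20/3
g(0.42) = 24.27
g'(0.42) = -10.90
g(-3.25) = -44.52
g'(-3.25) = 61.85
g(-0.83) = 29.06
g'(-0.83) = 4.81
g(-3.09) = -35.01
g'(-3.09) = 57.00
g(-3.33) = -49.56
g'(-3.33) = 64.34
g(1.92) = 1.39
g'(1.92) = -17.37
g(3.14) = -17.85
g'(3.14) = -12.67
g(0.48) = 23.60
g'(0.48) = -11.42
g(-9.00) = -1100.00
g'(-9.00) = 338.33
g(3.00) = -16.00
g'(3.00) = -13.67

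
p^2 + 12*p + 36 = (p + 6)^2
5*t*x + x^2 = x*(5*t + x)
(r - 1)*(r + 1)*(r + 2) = r^3 + 2*r^2 - r - 2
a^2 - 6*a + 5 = (a - 5)*(a - 1)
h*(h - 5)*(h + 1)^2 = h^4 - 3*h^3 - 9*h^2 - 5*h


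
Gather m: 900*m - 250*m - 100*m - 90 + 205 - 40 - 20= 550*m + 55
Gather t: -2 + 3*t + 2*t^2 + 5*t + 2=2*t^2 + 8*t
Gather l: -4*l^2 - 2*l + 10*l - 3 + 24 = -4*l^2 + 8*l + 21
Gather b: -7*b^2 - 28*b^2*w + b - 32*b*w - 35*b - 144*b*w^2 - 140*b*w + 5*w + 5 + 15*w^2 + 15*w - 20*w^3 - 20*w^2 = b^2*(-28*w - 7) + b*(-144*w^2 - 172*w - 34) - 20*w^3 - 5*w^2 + 20*w + 5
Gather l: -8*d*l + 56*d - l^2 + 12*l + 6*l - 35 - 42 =56*d - l^2 + l*(18 - 8*d) - 77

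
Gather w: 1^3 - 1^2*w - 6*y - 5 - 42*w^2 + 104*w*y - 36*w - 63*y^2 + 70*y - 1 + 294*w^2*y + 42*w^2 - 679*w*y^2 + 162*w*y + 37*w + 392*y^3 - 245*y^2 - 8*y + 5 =294*w^2*y + w*(-679*y^2 + 266*y) + 392*y^3 - 308*y^2 + 56*y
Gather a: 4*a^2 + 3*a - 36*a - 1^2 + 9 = 4*a^2 - 33*a + 8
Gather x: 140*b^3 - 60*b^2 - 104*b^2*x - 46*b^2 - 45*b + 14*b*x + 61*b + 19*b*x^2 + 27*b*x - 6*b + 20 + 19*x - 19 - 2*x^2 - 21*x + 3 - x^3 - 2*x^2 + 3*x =140*b^3 - 106*b^2 + 10*b - x^3 + x^2*(19*b - 4) + x*(-104*b^2 + 41*b + 1) + 4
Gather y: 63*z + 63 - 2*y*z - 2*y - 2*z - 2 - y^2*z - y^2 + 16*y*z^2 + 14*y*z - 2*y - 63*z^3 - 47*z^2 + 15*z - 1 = y^2*(-z - 1) + y*(16*z^2 + 12*z - 4) - 63*z^3 - 47*z^2 + 76*z + 60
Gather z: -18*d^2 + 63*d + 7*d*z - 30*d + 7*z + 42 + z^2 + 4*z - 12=-18*d^2 + 33*d + z^2 + z*(7*d + 11) + 30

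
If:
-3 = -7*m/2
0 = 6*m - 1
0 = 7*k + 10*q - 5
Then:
No Solution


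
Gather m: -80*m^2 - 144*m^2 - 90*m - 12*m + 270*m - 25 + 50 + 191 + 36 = -224*m^2 + 168*m + 252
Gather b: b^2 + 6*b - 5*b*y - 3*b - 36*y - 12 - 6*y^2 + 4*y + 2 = b^2 + b*(3 - 5*y) - 6*y^2 - 32*y - 10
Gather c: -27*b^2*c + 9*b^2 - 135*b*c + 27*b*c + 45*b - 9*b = 9*b^2 + 36*b + c*(-27*b^2 - 108*b)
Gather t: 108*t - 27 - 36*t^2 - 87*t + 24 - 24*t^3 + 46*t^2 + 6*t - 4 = -24*t^3 + 10*t^2 + 27*t - 7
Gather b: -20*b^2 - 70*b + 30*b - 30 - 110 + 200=-20*b^2 - 40*b + 60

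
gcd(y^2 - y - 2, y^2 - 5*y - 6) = y + 1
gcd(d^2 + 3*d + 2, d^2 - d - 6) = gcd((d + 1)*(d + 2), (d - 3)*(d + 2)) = d + 2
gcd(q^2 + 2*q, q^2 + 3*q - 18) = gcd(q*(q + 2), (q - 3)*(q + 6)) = 1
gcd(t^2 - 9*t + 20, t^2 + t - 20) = t - 4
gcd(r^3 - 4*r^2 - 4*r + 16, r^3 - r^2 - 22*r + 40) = r^2 - 6*r + 8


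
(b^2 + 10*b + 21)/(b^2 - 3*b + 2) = (b^2 + 10*b + 21)/(b^2 - 3*b + 2)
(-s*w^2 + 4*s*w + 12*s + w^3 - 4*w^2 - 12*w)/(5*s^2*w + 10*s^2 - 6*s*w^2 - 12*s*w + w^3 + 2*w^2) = (6 - w)/(5*s - w)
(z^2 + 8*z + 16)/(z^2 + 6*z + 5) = (z^2 + 8*z + 16)/(z^2 + 6*z + 5)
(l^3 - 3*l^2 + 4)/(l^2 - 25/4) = 4*(l^3 - 3*l^2 + 4)/(4*l^2 - 25)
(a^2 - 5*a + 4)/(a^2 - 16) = (a - 1)/(a + 4)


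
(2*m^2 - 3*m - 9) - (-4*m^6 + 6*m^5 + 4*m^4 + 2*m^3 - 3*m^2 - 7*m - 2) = 4*m^6 - 6*m^5 - 4*m^4 - 2*m^3 + 5*m^2 + 4*m - 7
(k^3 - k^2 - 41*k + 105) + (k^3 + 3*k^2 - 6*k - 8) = 2*k^3 + 2*k^2 - 47*k + 97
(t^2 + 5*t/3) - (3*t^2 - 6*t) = -2*t^2 + 23*t/3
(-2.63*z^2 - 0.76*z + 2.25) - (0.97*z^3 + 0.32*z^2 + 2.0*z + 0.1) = -0.97*z^3 - 2.95*z^2 - 2.76*z + 2.15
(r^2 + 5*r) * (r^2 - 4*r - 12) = r^4 + r^3 - 32*r^2 - 60*r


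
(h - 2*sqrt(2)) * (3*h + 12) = 3*h^2 - 6*sqrt(2)*h + 12*h - 24*sqrt(2)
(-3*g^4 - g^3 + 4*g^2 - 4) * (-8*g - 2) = 24*g^5 + 14*g^4 - 30*g^3 - 8*g^2 + 32*g + 8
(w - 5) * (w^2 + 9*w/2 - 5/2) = w^3 - w^2/2 - 25*w + 25/2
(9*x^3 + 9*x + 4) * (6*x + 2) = 54*x^4 + 18*x^3 + 54*x^2 + 42*x + 8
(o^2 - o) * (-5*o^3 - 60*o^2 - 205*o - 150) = -5*o^5 - 55*o^4 - 145*o^3 + 55*o^2 + 150*o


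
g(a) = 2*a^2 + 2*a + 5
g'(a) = 4*a + 2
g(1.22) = 10.42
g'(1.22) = 6.88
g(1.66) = 13.83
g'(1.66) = 8.64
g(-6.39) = 73.88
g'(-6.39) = -23.56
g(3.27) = 32.93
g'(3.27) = 15.08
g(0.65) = 7.14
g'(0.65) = 4.60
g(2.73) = 25.37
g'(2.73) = 12.92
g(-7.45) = 101.10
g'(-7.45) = -27.80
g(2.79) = 26.15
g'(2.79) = 13.16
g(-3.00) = 17.00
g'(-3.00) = -10.00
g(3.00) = 29.00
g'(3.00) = 14.00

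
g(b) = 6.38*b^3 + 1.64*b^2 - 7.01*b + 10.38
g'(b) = 19.14*b^2 + 3.28*b - 7.01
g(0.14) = 9.45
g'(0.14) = -6.18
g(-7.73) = -2784.30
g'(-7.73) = 1111.31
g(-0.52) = 13.57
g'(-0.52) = -3.54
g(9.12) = 4922.41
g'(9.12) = 1614.86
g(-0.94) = 13.12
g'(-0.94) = 6.82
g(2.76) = 137.66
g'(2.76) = 147.84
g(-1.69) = -3.88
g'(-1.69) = 42.11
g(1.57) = 28.11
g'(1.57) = 45.32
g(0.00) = 10.38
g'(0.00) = -7.01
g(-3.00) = -126.09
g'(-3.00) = 155.41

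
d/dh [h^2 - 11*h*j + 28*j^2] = 2*h - 11*j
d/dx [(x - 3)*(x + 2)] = 2*x - 1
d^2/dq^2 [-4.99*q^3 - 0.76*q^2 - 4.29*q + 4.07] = -29.94*q - 1.52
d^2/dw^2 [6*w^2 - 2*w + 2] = 12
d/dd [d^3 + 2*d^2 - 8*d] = 3*d^2 + 4*d - 8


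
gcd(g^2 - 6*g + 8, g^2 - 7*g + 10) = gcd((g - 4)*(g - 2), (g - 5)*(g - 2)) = g - 2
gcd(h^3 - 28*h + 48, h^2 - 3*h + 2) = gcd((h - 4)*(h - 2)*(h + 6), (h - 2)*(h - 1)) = h - 2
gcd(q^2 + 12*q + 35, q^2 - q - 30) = q + 5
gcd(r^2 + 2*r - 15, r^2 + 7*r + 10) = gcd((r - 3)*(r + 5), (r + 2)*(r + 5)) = r + 5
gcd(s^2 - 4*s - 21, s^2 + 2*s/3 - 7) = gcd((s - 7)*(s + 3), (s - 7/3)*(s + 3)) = s + 3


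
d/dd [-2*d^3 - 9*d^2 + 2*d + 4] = -6*d^2 - 18*d + 2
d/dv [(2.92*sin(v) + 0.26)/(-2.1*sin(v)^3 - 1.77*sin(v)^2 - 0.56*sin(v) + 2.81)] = (12.264*sin(v)^3 + 6.8064*sin(v)^2 + 0.9204*sin(v) + 8.3508)*cos(v)/(4.41*sin(v)^6 + 7.434*sin(v)^5 + 5.4849*sin(v)^4 - 9.8196*sin(v)^3 - 9.6338*sin(v)^2 - 3.1472*sin(v) + 7.8961)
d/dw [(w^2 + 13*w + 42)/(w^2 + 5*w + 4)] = 2*(-4*w^2 - 38*w - 79)/(w^4 + 10*w^3 + 33*w^2 + 40*w + 16)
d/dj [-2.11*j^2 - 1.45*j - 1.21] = -4.22*j - 1.45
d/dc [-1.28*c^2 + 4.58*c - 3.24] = 4.58 - 2.56*c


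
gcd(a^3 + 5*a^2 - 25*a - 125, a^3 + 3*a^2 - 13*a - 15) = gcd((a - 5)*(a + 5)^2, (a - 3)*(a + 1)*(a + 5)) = a + 5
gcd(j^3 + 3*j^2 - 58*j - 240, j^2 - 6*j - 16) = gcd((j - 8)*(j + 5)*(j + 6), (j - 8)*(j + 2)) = j - 8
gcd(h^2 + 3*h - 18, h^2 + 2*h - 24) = h + 6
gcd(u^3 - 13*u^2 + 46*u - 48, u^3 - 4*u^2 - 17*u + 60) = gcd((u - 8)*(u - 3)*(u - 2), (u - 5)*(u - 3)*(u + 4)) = u - 3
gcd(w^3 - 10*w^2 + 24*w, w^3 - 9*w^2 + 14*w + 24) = w^2 - 10*w + 24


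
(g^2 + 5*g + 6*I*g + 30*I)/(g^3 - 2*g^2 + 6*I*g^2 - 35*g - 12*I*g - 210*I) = 1/(g - 7)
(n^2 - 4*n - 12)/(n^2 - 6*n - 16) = (n - 6)/(n - 8)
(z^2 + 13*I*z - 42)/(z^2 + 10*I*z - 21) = (z + 6*I)/(z + 3*I)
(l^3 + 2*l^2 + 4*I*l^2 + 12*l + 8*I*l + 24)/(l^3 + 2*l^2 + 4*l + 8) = (l + 6*I)/(l + 2*I)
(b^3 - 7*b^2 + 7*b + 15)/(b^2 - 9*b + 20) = (b^2 - 2*b - 3)/(b - 4)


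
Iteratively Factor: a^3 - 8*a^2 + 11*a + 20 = (a + 1)*(a^2 - 9*a + 20) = (a - 4)*(a + 1)*(a - 5)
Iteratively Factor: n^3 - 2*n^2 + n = (n)*(n^2 - 2*n + 1) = n*(n - 1)*(n - 1)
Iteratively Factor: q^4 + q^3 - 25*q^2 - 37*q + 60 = (q + 3)*(q^3 - 2*q^2 - 19*q + 20) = (q + 3)*(q + 4)*(q^2 - 6*q + 5) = (q - 5)*(q + 3)*(q + 4)*(q - 1)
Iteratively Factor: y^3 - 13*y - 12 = (y - 4)*(y^2 + 4*y + 3) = (y - 4)*(y + 3)*(y + 1)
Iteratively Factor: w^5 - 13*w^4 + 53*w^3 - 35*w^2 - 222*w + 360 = (w - 3)*(w^4 - 10*w^3 + 23*w^2 + 34*w - 120) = (w - 5)*(w - 3)*(w^3 - 5*w^2 - 2*w + 24) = (w - 5)*(w - 3)^2*(w^2 - 2*w - 8) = (w - 5)*(w - 3)^2*(w + 2)*(w - 4)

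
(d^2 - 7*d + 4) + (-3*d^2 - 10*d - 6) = -2*d^2 - 17*d - 2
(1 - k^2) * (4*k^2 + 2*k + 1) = -4*k^4 - 2*k^3 + 3*k^2 + 2*k + 1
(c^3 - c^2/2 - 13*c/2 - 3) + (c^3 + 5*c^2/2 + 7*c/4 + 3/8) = 2*c^3 + 2*c^2 - 19*c/4 - 21/8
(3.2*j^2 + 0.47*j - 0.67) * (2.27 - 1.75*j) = -5.6*j^3 + 6.4415*j^2 + 2.2394*j - 1.5209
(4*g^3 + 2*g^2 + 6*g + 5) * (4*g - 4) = 16*g^4 - 8*g^3 + 16*g^2 - 4*g - 20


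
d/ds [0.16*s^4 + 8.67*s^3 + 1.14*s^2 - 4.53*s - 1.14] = 0.64*s^3 + 26.01*s^2 + 2.28*s - 4.53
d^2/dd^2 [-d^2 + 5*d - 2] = -2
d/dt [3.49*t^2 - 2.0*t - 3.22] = 6.98*t - 2.0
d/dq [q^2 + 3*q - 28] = 2*q + 3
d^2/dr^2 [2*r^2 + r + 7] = 4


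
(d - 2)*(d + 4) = d^2 + 2*d - 8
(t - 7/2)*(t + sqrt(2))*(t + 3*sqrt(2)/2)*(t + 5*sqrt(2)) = t^4 - 7*t^3/2 + 15*sqrt(2)*t^3/2 - 105*sqrt(2)*t^2/4 + 28*t^2 - 98*t + 15*sqrt(2)*t - 105*sqrt(2)/2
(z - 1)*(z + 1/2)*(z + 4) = z^3 + 7*z^2/2 - 5*z/2 - 2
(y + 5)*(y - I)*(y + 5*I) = y^3 + 5*y^2 + 4*I*y^2 + 5*y + 20*I*y + 25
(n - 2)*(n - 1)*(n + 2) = n^3 - n^2 - 4*n + 4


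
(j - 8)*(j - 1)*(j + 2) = j^3 - 7*j^2 - 10*j + 16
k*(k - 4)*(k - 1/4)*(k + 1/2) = k^4 - 15*k^3/4 - 9*k^2/8 + k/2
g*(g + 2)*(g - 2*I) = g^3 + 2*g^2 - 2*I*g^2 - 4*I*g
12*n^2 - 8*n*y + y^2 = (-6*n + y)*(-2*n + y)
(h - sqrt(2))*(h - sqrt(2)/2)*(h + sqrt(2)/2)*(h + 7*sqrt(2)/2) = h^4 + 5*sqrt(2)*h^3/2 - 15*h^2/2 - 5*sqrt(2)*h/4 + 7/2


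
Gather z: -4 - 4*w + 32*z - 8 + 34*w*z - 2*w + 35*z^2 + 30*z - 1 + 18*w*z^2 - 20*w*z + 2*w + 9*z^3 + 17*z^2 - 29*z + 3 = -4*w + 9*z^3 + z^2*(18*w + 52) + z*(14*w + 33) - 10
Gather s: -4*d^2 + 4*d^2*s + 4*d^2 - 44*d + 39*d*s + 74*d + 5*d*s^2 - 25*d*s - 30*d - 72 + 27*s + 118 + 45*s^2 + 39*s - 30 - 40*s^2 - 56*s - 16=s^2*(5*d + 5) + s*(4*d^2 + 14*d + 10)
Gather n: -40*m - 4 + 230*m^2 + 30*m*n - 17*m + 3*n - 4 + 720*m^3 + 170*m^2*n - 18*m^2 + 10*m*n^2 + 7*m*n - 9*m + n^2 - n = 720*m^3 + 212*m^2 - 66*m + n^2*(10*m + 1) + n*(170*m^2 + 37*m + 2) - 8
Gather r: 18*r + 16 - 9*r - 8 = 9*r + 8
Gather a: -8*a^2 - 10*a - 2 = -8*a^2 - 10*a - 2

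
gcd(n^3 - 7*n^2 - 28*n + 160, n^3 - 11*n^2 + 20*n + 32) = n^2 - 12*n + 32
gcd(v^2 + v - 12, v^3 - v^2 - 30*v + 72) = v - 3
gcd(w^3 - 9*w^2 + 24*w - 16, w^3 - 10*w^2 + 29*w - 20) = w^2 - 5*w + 4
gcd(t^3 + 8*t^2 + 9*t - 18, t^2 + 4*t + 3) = t + 3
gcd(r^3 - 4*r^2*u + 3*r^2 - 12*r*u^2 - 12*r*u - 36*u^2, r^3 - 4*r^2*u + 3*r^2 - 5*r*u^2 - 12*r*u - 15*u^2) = r + 3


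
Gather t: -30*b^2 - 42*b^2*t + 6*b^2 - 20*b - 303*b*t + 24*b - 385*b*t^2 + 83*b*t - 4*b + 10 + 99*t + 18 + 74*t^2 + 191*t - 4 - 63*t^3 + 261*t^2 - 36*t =-24*b^2 - 63*t^3 + t^2*(335 - 385*b) + t*(-42*b^2 - 220*b + 254) + 24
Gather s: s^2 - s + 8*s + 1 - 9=s^2 + 7*s - 8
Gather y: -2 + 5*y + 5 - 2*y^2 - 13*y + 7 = -2*y^2 - 8*y + 10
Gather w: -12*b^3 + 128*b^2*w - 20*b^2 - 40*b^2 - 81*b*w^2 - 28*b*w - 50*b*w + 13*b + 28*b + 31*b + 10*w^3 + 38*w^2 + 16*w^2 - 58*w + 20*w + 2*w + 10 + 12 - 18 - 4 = -12*b^3 - 60*b^2 + 72*b + 10*w^3 + w^2*(54 - 81*b) + w*(128*b^2 - 78*b - 36)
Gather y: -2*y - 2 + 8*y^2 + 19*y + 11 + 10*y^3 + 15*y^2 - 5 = 10*y^3 + 23*y^2 + 17*y + 4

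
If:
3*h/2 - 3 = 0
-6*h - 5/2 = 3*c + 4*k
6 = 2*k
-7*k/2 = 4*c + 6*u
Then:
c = -53/6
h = 2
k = 3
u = 149/36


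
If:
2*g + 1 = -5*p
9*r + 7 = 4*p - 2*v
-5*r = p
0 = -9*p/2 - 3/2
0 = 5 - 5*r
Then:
No Solution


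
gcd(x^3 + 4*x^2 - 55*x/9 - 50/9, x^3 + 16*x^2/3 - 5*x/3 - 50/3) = x^2 + 10*x/3 - 25/3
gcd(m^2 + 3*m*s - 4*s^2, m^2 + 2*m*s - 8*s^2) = m + 4*s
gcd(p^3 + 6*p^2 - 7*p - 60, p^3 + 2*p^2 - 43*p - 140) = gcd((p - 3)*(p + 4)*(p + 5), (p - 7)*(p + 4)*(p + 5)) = p^2 + 9*p + 20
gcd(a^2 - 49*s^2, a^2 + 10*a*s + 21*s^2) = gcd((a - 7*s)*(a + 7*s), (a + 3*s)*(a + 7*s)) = a + 7*s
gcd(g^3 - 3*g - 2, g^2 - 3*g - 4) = g + 1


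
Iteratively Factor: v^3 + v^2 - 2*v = (v - 1)*(v^2 + 2*v) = v*(v - 1)*(v + 2)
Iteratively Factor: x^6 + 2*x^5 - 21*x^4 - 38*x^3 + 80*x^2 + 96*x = (x - 4)*(x^5 + 6*x^4 + 3*x^3 - 26*x^2 - 24*x) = (x - 4)*(x + 1)*(x^4 + 5*x^3 - 2*x^2 - 24*x) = (x - 4)*(x - 2)*(x + 1)*(x^3 + 7*x^2 + 12*x) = (x - 4)*(x - 2)*(x + 1)*(x + 4)*(x^2 + 3*x) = x*(x - 4)*(x - 2)*(x + 1)*(x + 4)*(x + 3)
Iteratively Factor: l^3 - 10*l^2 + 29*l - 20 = (l - 4)*(l^2 - 6*l + 5) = (l - 5)*(l - 4)*(l - 1)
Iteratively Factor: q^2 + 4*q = (q + 4)*(q)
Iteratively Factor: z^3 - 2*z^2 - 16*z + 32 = (z + 4)*(z^2 - 6*z + 8) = (z - 2)*(z + 4)*(z - 4)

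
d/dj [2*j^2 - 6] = 4*j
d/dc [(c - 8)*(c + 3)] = 2*c - 5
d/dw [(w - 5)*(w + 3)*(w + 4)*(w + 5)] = 4*w^3 + 21*w^2 - 26*w - 175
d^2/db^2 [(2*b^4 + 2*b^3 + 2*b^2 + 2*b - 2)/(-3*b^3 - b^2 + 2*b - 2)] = 4*(-13*b^6 - 21*b^5 + 45*b^4 + 87*b^3 + 15*b^2 - 30*b - 6)/(27*b^9 + 27*b^8 - 45*b^7 + 19*b^6 + 66*b^5 - 54*b^4 + 4*b^3 + 36*b^2 - 24*b + 8)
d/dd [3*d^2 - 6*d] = 6*d - 6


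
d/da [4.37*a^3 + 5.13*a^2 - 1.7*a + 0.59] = 13.11*a^2 + 10.26*a - 1.7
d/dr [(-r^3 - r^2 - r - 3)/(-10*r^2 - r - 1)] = 2*(5*r^4 + r^3 - 3*r^2 - 29*r - 1)/(100*r^4 + 20*r^3 + 21*r^2 + 2*r + 1)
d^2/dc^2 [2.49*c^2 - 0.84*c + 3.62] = 4.98000000000000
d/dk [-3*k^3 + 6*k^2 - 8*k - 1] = -9*k^2 + 12*k - 8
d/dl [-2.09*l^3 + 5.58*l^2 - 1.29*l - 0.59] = -6.27*l^2 + 11.16*l - 1.29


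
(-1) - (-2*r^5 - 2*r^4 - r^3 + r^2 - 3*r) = 2*r^5 + 2*r^4 + r^3 - r^2 + 3*r - 1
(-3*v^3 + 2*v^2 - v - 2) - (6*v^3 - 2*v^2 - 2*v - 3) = -9*v^3 + 4*v^2 + v + 1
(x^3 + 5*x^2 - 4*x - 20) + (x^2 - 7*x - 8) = x^3 + 6*x^2 - 11*x - 28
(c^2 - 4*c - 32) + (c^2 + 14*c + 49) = 2*c^2 + 10*c + 17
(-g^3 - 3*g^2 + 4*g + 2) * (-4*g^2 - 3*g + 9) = 4*g^5 + 15*g^4 - 16*g^3 - 47*g^2 + 30*g + 18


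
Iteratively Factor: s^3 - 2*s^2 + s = (s)*(s^2 - 2*s + 1) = s*(s - 1)*(s - 1)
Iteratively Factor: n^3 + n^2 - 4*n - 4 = (n + 2)*(n^2 - n - 2) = (n + 1)*(n + 2)*(n - 2)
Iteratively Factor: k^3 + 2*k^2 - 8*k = (k - 2)*(k^2 + 4*k) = (k - 2)*(k + 4)*(k)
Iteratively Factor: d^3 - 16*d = (d - 4)*(d^2 + 4*d) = (d - 4)*(d + 4)*(d)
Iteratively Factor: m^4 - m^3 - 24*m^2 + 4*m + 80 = (m + 2)*(m^3 - 3*m^2 - 18*m + 40) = (m - 5)*(m + 2)*(m^2 + 2*m - 8) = (m - 5)*(m + 2)*(m + 4)*(m - 2)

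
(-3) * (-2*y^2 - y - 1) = 6*y^2 + 3*y + 3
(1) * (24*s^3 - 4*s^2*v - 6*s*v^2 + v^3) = 24*s^3 - 4*s^2*v - 6*s*v^2 + v^3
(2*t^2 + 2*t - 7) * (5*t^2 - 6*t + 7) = 10*t^4 - 2*t^3 - 33*t^2 + 56*t - 49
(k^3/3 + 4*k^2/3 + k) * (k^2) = k^5/3 + 4*k^4/3 + k^3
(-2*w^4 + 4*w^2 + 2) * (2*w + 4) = -4*w^5 - 8*w^4 + 8*w^3 + 16*w^2 + 4*w + 8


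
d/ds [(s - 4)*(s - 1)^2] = 3*(s - 3)*(s - 1)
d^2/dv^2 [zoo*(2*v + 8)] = 0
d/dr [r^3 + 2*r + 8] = 3*r^2 + 2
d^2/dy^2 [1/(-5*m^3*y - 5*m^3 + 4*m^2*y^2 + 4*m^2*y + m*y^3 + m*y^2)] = 2*(-(4*m + 3*y + 1)*(-5*m^2*y - 5*m^2 + 4*m*y^2 + 4*m*y + y^3 + y^2) + (-5*m^2 + 8*m*y + 4*m + 3*y^2 + 2*y)^2)/(m*(-5*m^2*y - 5*m^2 + 4*m*y^2 + 4*m*y + y^3 + y^2)^3)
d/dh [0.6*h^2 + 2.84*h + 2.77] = 1.2*h + 2.84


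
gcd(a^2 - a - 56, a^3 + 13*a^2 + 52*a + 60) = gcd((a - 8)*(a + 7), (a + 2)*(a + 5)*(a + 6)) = 1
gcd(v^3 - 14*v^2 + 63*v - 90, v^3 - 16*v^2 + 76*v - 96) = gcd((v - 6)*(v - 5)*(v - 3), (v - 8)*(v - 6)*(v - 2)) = v - 6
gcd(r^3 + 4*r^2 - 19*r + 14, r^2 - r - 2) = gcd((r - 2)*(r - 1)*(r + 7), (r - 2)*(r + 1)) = r - 2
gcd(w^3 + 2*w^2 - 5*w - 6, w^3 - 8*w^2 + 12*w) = w - 2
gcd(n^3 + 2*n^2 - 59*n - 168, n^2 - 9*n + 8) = n - 8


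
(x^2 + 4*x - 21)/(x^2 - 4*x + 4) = (x^2 + 4*x - 21)/(x^2 - 4*x + 4)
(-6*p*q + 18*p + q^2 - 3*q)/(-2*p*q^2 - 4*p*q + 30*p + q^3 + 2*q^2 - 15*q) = (6*p - q)/(2*p*q + 10*p - q^2 - 5*q)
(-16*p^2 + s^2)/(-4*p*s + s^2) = (4*p + s)/s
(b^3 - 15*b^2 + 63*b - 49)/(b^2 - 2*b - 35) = (b^2 - 8*b + 7)/(b + 5)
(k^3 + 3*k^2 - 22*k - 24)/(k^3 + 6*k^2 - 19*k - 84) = (k^2 + 7*k + 6)/(k^2 + 10*k + 21)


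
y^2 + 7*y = y*(y + 7)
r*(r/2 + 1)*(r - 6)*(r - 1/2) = r^4/2 - 9*r^3/4 - 5*r^2 + 3*r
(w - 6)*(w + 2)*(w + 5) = w^3 + w^2 - 32*w - 60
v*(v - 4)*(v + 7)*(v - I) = v^4 + 3*v^3 - I*v^3 - 28*v^2 - 3*I*v^2 + 28*I*v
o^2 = o^2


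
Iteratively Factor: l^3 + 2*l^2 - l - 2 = (l - 1)*(l^2 + 3*l + 2) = (l - 1)*(l + 2)*(l + 1)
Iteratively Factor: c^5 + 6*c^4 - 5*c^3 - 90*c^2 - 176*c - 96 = (c + 2)*(c^4 + 4*c^3 - 13*c^2 - 64*c - 48) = (c + 2)*(c + 4)*(c^3 - 13*c - 12) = (c + 1)*(c + 2)*(c + 4)*(c^2 - c - 12) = (c + 1)*(c + 2)*(c + 3)*(c + 4)*(c - 4)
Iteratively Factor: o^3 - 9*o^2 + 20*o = (o - 4)*(o^2 - 5*o) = o*(o - 4)*(o - 5)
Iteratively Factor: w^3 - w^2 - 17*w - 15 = (w + 1)*(w^2 - 2*w - 15) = (w + 1)*(w + 3)*(w - 5)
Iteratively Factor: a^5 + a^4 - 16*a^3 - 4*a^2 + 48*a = (a)*(a^4 + a^3 - 16*a^2 - 4*a + 48) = a*(a + 4)*(a^3 - 3*a^2 - 4*a + 12) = a*(a + 2)*(a + 4)*(a^2 - 5*a + 6) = a*(a - 3)*(a + 2)*(a + 4)*(a - 2)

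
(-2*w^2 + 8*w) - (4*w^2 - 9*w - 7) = -6*w^2 + 17*w + 7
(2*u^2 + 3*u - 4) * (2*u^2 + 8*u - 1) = 4*u^4 + 22*u^3 + 14*u^2 - 35*u + 4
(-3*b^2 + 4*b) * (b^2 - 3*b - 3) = -3*b^4 + 13*b^3 - 3*b^2 - 12*b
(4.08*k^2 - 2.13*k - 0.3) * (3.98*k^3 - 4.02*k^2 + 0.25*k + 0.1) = 16.2384*k^5 - 24.879*k^4 + 8.3886*k^3 + 1.0815*k^2 - 0.288*k - 0.03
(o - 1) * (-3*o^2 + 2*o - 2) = -3*o^3 + 5*o^2 - 4*o + 2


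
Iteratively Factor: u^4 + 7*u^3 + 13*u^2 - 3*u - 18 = (u + 3)*(u^3 + 4*u^2 + u - 6) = (u + 3)^2*(u^2 + u - 2) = (u - 1)*(u + 3)^2*(u + 2)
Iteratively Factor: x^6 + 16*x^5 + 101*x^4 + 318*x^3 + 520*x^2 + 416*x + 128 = (x + 4)*(x^5 + 12*x^4 + 53*x^3 + 106*x^2 + 96*x + 32) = (x + 4)^2*(x^4 + 8*x^3 + 21*x^2 + 22*x + 8) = (x + 4)^3*(x^3 + 4*x^2 + 5*x + 2) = (x + 1)*(x + 4)^3*(x^2 + 3*x + 2) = (x + 1)*(x + 2)*(x + 4)^3*(x + 1)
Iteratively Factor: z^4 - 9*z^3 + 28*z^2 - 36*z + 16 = (z - 2)*(z^3 - 7*z^2 + 14*z - 8) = (z - 2)^2*(z^2 - 5*z + 4) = (z - 2)^2*(z - 1)*(z - 4)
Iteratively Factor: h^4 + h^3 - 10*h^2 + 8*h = (h)*(h^3 + h^2 - 10*h + 8) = h*(h - 2)*(h^2 + 3*h - 4) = h*(h - 2)*(h - 1)*(h + 4)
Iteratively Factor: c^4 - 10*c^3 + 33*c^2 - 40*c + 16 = (c - 1)*(c^3 - 9*c^2 + 24*c - 16) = (c - 1)^2*(c^2 - 8*c + 16) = (c - 4)*(c - 1)^2*(c - 4)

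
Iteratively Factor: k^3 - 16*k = (k)*(k^2 - 16) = k*(k + 4)*(k - 4)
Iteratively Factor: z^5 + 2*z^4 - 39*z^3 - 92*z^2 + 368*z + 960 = (z - 4)*(z^4 + 6*z^3 - 15*z^2 - 152*z - 240) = (z - 4)*(z + 3)*(z^3 + 3*z^2 - 24*z - 80) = (z - 4)*(z + 3)*(z + 4)*(z^2 - z - 20) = (z - 5)*(z - 4)*(z + 3)*(z + 4)*(z + 4)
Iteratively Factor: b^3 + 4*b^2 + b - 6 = (b - 1)*(b^2 + 5*b + 6) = (b - 1)*(b + 2)*(b + 3)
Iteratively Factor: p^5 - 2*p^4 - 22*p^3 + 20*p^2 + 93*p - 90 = (p + 3)*(p^4 - 5*p^3 - 7*p^2 + 41*p - 30) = (p - 1)*(p + 3)*(p^3 - 4*p^2 - 11*p + 30) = (p - 5)*(p - 1)*(p + 3)*(p^2 + p - 6) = (p - 5)*(p - 1)*(p + 3)^2*(p - 2)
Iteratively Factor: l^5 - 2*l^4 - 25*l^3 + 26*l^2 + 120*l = (l + 4)*(l^4 - 6*l^3 - l^2 + 30*l) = l*(l + 4)*(l^3 - 6*l^2 - l + 30) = l*(l - 5)*(l + 4)*(l^2 - l - 6) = l*(l - 5)*(l - 3)*(l + 4)*(l + 2)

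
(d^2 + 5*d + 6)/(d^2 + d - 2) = (d + 3)/(d - 1)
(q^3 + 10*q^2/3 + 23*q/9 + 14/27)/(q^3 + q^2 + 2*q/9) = (q + 7/3)/q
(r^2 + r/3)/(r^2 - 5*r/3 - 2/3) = r/(r - 2)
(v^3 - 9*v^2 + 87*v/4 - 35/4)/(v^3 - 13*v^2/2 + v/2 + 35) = (v - 1/2)/(v + 2)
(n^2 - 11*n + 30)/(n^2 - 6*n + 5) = (n - 6)/(n - 1)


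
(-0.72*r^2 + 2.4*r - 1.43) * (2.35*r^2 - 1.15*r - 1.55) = -1.692*r^4 + 6.468*r^3 - 5.0045*r^2 - 2.0755*r + 2.2165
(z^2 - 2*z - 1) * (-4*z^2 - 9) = -4*z^4 + 8*z^3 - 5*z^2 + 18*z + 9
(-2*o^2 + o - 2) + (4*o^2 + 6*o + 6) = 2*o^2 + 7*o + 4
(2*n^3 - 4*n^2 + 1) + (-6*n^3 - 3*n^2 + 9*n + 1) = -4*n^3 - 7*n^2 + 9*n + 2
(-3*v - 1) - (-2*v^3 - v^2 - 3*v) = 2*v^3 + v^2 - 1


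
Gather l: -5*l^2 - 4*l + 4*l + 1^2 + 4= 5 - 5*l^2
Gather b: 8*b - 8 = 8*b - 8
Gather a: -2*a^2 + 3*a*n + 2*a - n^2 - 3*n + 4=-2*a^2 + a*(3*n + 2) - n^2 - 3*n + 4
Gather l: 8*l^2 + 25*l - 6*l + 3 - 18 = 8*l^2 + 19*l - 15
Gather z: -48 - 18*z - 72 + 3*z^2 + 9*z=3*z^2 - 9*z - 120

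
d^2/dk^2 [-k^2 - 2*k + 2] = -2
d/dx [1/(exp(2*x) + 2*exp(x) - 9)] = -2*(exp(x) + 1)*exp(x)/(exp(2*x) + 2*exp(x) - 9)^2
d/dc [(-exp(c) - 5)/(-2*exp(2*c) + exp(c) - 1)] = (-(exp(c) + 5)*(4*exp(c) - 1) + 2*exp(2*c) - exp(c) + 1)*exp(c)/(2*exp(2*c) - exp(c) + 1)^2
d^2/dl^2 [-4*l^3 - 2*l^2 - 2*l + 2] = -24*l - 4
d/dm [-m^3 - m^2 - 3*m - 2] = -3*m^2 - 2*m - 3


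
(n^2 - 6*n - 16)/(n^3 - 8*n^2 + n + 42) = (n - 8)/(n^2 - 10*n + 21)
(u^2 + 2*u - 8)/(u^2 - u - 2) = (u + 4)/(u + 1)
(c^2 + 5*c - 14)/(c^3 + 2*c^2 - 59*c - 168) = (c - 2)/(c^2 - 5*c - 24)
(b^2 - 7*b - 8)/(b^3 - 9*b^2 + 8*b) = (b + 1)/(b*(b - 1))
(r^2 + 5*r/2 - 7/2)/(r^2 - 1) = (r + 7/2)/(r + 1)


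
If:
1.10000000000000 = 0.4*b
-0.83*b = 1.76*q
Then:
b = 2.75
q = -1.30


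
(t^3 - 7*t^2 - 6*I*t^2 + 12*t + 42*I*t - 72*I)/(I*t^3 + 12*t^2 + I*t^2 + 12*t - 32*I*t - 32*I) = (-I*t^3 + t^2*(-6 + 7*I) + t*(42 - 12*I) - 72)/(t^3 + t^2*(1 - 12*I) + t*(-32 - 12*I) - 32)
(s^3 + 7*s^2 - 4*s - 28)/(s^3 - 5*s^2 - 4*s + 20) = (s + 7)/(s - 5)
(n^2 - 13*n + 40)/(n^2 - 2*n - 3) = (-n^2 + 13*n - 40)/(-n^2 + 2*n + 3)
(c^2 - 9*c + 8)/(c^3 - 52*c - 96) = (c - 1)/(c^2 + 8*c + 12)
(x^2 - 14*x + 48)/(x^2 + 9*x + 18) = (x^2 - 14*x + 48)/(x^2 + 9*x + 18)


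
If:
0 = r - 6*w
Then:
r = 6*w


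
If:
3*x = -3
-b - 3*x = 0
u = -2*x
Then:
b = 3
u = 2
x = -1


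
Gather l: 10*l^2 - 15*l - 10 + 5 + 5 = 10*l^2 - 15*l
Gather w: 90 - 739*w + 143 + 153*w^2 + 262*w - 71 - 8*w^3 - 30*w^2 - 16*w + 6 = -8*w^3 + 123*w^2 - 493*w + 168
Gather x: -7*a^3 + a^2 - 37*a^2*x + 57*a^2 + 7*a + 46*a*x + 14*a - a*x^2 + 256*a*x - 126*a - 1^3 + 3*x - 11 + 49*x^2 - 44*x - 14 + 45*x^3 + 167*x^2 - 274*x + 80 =-7*a^3 + 58*a^2 - 105*a + 45*x^3 + x^2*(216 - a) + x*(-37*a^2 + 302*a - 315) + 54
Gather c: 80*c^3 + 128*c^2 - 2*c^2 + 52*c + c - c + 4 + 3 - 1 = 80*c^3 + 126*c^2 + 52*c + 6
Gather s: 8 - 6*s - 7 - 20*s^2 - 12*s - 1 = -20*s^2 - 18*s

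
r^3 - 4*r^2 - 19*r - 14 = (r - 7)*(r + 1)*(r + 2)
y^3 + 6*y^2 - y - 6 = (y - 1)*(y + 1)*(y + 6)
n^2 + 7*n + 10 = (n + 2)*(n + 5)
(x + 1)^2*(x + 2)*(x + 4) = x^4 + 8*x^3 + 21*x^2 + 22*x + 8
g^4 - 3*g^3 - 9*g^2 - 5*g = g*(g - 5)*(g + 1)^2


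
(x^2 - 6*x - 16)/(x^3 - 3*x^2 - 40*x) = (x + 2)/(x*(x + 5))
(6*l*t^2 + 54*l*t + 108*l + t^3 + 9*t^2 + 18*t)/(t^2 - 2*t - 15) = (6*l*t + 36*l + t^2 + 6*t)/(t - 5)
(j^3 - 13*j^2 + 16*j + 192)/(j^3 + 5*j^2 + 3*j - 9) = (j^2 - 16*j + 64)/(j^2 + 2*j - 3)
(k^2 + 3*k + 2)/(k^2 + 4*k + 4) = (k + 1)/(k + 2)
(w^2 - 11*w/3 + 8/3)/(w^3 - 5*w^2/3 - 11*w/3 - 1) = (-3*w^2 + 11*w - 8)/(-3*w^3 + 5*w^2 + 11*w + 3)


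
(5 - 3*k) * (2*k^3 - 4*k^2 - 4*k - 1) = -6*k^4 + 22*k^3 - 8*k^2 - 17*k - 5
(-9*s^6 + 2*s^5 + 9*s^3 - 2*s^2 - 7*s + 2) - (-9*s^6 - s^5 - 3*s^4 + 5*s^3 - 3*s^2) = 3*s^5 + 3*s^4 + 4*s^3 + s^2 - 7*s + 2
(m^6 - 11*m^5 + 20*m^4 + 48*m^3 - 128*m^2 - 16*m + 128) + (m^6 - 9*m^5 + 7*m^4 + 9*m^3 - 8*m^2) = 2*m^6 - 20*m^5 + 27*m^4 + 57*m^3 - 136*m^2 - 16*m + 128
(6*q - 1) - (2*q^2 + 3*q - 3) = -2*q^2 + 3*q + 2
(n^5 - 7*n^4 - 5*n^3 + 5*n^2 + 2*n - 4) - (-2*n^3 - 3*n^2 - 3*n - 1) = n^5 - 7*n^4 - 3*n^3 + 8*n^2 + 5*n - 3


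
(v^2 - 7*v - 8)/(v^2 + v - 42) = (v^2 - 7*v - 8)/(v^2 + v - 42)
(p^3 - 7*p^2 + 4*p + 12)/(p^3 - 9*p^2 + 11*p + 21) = (p^2 - 8*p + 12)/(p^2 - 10*p + 21)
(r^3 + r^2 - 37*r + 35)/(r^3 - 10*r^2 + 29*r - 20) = (r + 7)/(r - 4)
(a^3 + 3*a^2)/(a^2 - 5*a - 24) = a^2/(a - 8)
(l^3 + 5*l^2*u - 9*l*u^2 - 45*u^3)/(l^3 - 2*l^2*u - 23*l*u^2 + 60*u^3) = (-l - 3*u)/(-l + 4*u)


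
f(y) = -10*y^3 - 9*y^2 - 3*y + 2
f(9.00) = -8044.00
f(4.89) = -1397.18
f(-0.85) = 4.19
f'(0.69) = -29.70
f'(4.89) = -808.38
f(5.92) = -2405.92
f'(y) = -30*y^2 - 18*y - 3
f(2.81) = -299.38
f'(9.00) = -2595.00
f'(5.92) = -1160.95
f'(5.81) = -1120.26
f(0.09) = 1.65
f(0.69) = -7.64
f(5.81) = -2280.46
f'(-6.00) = -975.00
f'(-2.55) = -152.18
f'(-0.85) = -9.38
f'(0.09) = -4.86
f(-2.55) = 116.94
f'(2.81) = -290.46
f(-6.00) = 1856.00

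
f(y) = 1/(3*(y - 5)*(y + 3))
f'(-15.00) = 0.00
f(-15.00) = 0.00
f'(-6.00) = 0.00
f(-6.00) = 0.01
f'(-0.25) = 0.00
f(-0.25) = -0.02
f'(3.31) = -0.01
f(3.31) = -0.03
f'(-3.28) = 0.53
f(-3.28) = 0.14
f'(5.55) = -0.14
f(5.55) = 0.07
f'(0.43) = 0.00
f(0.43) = -0.02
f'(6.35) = -0.02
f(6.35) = 0.03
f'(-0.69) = 0.01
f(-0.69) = -0.03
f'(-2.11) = 0.05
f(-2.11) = -0.05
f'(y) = -1/(3*(y - 5)*(y + 3)^2) - 1/(3*(y - 5)^2*(y + 3)) = 2*(1 - y)/(3*(y^4 - 4*y^3 - 26*y^2 + 60*y + 225))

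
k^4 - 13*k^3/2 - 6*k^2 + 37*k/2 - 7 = (k - 7)*(k - 1)*(k - 1/2)*(k + 2)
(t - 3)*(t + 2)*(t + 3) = t^3 + 2*t^2 - 9*t - 18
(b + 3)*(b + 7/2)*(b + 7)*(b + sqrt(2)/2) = b^4 + sqrt(2)*b^3/2 + 27*b^3/2 + 27*sqrt(2)*b^2/4 + 56*b^2 + 28*sqrt(2)*b + 147*b/2 + 147*sqrt(2)/4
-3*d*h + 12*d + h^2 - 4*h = (-3*d + h)*(h - 4)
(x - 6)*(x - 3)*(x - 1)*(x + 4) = x^4 - 6*x^3 - 13*x^2 + 90*x - 72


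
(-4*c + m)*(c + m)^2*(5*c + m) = -20*c^4 - 39*c^3*m - 17*c^2*m^2 + 3*c*m^3 + m^4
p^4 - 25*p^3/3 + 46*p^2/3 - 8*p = p*(p - 6)*(p - 4/3)*(p - 1)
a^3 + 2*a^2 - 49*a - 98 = (a - 7)*(a + 2)*(a + 7)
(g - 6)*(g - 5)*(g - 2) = g^3 - 13*g^2 + 52*g - 60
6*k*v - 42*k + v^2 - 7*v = (6*k + v)*(v - 7)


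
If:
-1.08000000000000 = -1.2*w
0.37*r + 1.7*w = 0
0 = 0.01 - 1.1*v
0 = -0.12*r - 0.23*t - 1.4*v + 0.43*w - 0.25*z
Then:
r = -4.14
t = 3.78473453690845 - 1.08695652173913*z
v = 0.01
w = 0.90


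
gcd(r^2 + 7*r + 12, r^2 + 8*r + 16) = r + 4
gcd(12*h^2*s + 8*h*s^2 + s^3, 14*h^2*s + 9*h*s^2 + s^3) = 2*h*s + s^2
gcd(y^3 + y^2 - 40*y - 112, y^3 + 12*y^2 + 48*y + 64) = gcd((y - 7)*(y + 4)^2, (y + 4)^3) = y^2 + 8*y + 16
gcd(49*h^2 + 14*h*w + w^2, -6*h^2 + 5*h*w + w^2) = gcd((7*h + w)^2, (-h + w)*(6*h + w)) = 1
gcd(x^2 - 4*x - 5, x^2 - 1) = x + 1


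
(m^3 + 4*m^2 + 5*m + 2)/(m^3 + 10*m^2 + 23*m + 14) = (m + 1)/(m + 7)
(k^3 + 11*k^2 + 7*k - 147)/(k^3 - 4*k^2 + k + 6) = (k^2 + 14*k + 49)/(k^2 - k - 2)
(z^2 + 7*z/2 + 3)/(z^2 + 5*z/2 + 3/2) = (z + 2)/(z + 1)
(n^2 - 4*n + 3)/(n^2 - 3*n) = (n - 1)/n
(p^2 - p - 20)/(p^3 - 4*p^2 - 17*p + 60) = 1/(p - 3)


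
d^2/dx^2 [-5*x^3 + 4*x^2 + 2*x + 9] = 8 - 30*x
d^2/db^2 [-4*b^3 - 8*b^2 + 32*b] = -24*b - 16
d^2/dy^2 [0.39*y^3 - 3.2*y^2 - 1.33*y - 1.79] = 2.34*y - 6.4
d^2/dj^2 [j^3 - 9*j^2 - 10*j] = 6*j - 18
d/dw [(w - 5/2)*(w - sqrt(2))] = 2*w - 5/2 - sqrt(2)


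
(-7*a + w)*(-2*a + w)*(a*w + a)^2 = 14*a^4*w^2 + 28*a^4*w + 14*a^4 - 9*a^3*w^3 - 18*a^3*w^2 - 9*a^3*w + a^2*w^4 + 2*a^2*w^3 + a^2*w^2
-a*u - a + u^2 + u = (-a + u)*(u + 1)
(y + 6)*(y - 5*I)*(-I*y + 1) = -I*y^3 - 4*y^2 - 6*I*y^2 - 24*y - 5*I*y - 30*I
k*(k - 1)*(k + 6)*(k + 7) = k^4 + 12*k^3 + 29*k^2 - 42*k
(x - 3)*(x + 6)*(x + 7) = x^3 + 10*x^2 + 3*x - 126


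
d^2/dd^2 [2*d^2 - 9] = 4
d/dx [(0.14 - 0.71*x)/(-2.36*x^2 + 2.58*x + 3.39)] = (-1.6756*x^2 + 0.6608*x - 2.7681)/(5.5696*x^4 - 12.1776*x^3 - 9.3444*x^2 + 17.4924*x + 11.4921)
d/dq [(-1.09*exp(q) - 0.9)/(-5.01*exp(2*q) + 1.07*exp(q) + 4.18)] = (-(1.09*exp(q) + 0.9)*(10.02*exp(q) - 1.07) + 5.4609*exp(2*q) - 1.1663*exp(q) - 4.5562)*exp(q)/(-5.01*exp(2*q) + 1.07*exp(q) + 4.18)^2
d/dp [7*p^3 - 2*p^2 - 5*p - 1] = 21*p^2 - 4*p - 5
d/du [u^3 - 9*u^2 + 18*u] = 3*u^2 - 18*u + 18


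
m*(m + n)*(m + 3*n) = m^3 + 4*m^2*n + 3*m*n^2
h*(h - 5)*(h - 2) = h^3 - 7*h^2 + 10*h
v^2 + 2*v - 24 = (v - 4)*(v + 6)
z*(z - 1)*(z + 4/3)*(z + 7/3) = z^4 + 8*z^3/3 - 5*z^2/9 - 28*z/9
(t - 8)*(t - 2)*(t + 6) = t^3 - 4*t^2 - 44*t + 96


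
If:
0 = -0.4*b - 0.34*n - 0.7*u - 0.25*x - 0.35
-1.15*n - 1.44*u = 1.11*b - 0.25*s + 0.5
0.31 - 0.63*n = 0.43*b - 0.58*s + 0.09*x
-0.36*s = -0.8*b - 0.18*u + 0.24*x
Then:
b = 2.61754173291405*x + 0.18289489253231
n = 1.60104290166289*x + 0.378511242008195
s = 3.83482754000114*x + 0.0122532521621658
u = -2.63053039961572*x - 0.788359684708158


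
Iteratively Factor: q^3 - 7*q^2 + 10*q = (q - 5)*(q^2 - 2*q) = (q - 5)*(q - 2)*(q)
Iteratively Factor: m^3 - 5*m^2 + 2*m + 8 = (m - 2)*(m^2 - 3*m - 4) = (m - 4)*(m - 2)*(m + 1)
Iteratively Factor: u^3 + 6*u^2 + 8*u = (u + 2)*(u^2 + 4*u) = u*(u + 2)*(u + 4)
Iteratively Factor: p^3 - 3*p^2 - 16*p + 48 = (p + 4)*(p^2 - 7*p + 12) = (p - 4)*(p + 4)*(p - 3)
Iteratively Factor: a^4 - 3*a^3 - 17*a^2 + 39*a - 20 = (a + 4)*(a^3 - 7*a^2 + 11*a - 5) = (a - 5)*(a + 4)*(a^2 - 2*a + 1) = (a - 5)*(a - 1)*(a + 4)*(a - 1)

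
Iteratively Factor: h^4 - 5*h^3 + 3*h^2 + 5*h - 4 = (h - 1)*(h^3 - 4*h^2 - h + 4) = (h - 1)^2*(h^2 - 3*h - 4) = (h - 4)*(h - 1)^2*(h + 1)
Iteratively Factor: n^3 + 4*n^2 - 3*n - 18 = (n + 3)*(n^2 + n - 6) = (n + 3)^2*(n - 2)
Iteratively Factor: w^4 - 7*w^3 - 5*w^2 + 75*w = (w - 5)*(w^3 - 2*w^2 - 15*w) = (w - 5)^2*(w^2 + 3*w) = (w - 5)^2*(w + 3)*(w)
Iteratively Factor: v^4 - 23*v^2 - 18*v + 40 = (v + 2)*(v^3 - 2*v^2 - 19*v + 20) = (v - 1)*(v + 2)*(v^2 - v - 20) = (v - 1)*(v + 2)*(v + 4)*(v - 5)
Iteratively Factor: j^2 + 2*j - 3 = (j - 1)*(j + 3)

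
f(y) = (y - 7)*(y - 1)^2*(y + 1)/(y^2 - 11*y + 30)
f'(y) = (11 - 2*y)*(y - 7)*(y - 1)^2*(y + 1)/(y^2 - 11*y + 30)^2 + (y - 7)*(y - 1)^2/(y^2 - 11*y + 30) + (y - 7)*(y + 1)*(2*y - 2)/(y^2 - 11*y + 30) + (y - 1)^2*(y + 1)/(y^2 - 11*y + 30) = (2*y^5 - 41*y^4 + 296*y^3 - 794*y^2 + 374*y + 163)/(y^4 - 22*y^3 + 181*y^2 - 660*y + 900)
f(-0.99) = -0.01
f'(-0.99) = -0.75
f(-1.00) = 0.00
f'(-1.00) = -0.76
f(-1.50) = 0.54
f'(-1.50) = -1.43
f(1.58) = -0.31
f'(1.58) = -1.30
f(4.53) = -246.35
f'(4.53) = -776.13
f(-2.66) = 3.24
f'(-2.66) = -3.26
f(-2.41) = 2.48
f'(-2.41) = -2.84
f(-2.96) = 4.29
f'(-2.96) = -3.77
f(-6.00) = 24.13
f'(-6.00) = -9.37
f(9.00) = 106.67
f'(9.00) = 28.44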